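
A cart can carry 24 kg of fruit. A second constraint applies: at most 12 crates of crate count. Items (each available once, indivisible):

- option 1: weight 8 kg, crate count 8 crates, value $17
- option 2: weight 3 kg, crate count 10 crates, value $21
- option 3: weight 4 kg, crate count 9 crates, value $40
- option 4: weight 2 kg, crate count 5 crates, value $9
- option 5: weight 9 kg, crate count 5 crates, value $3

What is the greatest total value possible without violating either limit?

$40

Feasible sets respecting both limits:
- option 3: weight 4, crate count 9, value 40
- option 2: weight 3, crate count 10, value 21
- option 1: weight 8, crate count 8, value 17
- option 4+option 5: weight 11, crate count 10, value 12
Best: $40.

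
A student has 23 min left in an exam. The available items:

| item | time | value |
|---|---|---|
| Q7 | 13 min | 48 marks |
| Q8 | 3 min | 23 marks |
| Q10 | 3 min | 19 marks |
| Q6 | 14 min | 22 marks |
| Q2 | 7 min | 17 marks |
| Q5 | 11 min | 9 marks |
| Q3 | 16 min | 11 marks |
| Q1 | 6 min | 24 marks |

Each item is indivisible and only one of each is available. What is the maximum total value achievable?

95 marks

Check high-value combinations within 23 min:
- Q7+Q8+Q1: time 13+3+6=22, value 48+23+24=95
- Q7+Q10+Q1: time 13+3+6=22, value 48+19+24=91
- Q7+Q8+Q10: time 13+3+3=19, value 48+23+19=90
- Q7+Q8+Q2: time 13+3+7=23, value 48+23+17=88
- Q7+Q10+Q2: time 13+3+7=23, value 48+19+17=84
Best: 95 marks.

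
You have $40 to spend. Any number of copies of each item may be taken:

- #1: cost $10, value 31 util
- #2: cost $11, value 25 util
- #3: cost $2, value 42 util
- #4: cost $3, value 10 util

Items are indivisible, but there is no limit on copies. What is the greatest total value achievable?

840 util

Best value-per-unit is #3 at 42/2, and filling with it alone uses cost 20×2=40. No mix of the others beats 20×42 = 840.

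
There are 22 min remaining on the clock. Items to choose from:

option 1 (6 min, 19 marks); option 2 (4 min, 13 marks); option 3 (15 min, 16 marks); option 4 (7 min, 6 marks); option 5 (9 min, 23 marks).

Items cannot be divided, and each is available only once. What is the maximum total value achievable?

55 marks

Check high-value combinations within 22 min:
- option 1+option 2+option 5: time 6+4+9=19, value 19+13+23=55
- option 1+option 4+option 5: time 6+7+9=22, value 19+6+23=48
- option 1+option 5: time 6+9=15, value 19+23=42
- option 2+option 4+option 5: time 4+7+9=20, value 13+6+23=42
Best: 55 marks.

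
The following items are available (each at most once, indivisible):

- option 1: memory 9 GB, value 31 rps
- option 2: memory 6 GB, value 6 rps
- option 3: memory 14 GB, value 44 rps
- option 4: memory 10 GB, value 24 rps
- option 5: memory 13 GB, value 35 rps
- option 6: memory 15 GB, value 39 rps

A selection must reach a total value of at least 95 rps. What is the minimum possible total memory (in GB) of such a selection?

Subsets with value ≥ 95, sorted by total memory:
- option 1+option 3+option 4: memory 33, value 99
- option 1+option 3+option 5: memory 36, value 110
Minimum memory: 33 GB.

33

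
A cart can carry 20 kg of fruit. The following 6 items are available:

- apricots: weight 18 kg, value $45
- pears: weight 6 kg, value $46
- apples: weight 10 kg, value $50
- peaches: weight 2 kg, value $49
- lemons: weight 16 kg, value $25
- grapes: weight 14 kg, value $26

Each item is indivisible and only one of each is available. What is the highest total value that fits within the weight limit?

$145

Check high-value combinations within 20 kg:
- pears+apples+peaches: weight 6+10+2=18, value 46+50+49=145
- apples+peaches: weight 10+2=12, value 50+49=99
- pears+apples: weight 6+10=16, value 46+50=96
- pears+peaches: weight 6+2=8, value 46+49=95
- apricots+peaches: weight 18+2=20, value 45+49=94
Best: $145.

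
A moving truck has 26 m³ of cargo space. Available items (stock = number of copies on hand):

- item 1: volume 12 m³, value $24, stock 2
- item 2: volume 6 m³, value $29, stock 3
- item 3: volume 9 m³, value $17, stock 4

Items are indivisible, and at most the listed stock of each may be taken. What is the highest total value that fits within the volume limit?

Top feasible selections:
- 3×item 2: volume 18, value 87
- 1×item 1 + 2×item 2: volume 24, value 82
- 2×item 2 + 1×item 3: volume 21, value 75
Best: $87.

$87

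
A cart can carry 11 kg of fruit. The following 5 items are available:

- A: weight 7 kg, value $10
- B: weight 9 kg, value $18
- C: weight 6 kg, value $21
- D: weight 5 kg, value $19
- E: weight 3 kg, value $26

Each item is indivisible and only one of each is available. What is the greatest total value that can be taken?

$47

This is a 0/1 knapsack; check combinations near the capacity.
- C+E: weight 6+3=9, value 21+26=47
- D+E: weight 5+3=8, value 19+26=45
- C+D: weight 6+5=11, value 21+19=40
- A+E: weight 7+3=10, value 10+26=36
- E: weight 3, value 26
Best: $47.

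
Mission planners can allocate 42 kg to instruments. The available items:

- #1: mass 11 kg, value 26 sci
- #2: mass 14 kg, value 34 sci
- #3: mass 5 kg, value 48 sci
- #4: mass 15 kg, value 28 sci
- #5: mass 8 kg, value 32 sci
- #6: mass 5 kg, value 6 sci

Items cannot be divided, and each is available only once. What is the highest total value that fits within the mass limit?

Check high-value combinations within 42 kg:
- #2+#3+#4+#5: mass 14+5+15+8=42, value 34+48+28+32=142
- #1+#2+#3+#5: mass 11+14+5+8=38, value 26+34+48+32=140
- #1+#3+#4+#5: mass 11+5+15+8=39, value 26+48+28+32=134
- #2+#3+#5+#6: mass 14+5+8+5=32, value 34+48+32+6=120
- #2+#3+#4+#6: mass 14+5+15+5=39, value 34+48+28+6=116
Best: 142 sci.

142 sci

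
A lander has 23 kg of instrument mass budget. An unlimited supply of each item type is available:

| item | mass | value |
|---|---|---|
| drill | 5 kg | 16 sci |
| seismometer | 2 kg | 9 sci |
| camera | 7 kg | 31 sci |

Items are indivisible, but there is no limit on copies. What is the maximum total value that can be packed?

Best value-per-unit is seismometer at 9/2; filling with it alone gives 11×9 = 99.
Optimal mix: 8×seismometer + 1×camera → mass 23, value 103.

103 sci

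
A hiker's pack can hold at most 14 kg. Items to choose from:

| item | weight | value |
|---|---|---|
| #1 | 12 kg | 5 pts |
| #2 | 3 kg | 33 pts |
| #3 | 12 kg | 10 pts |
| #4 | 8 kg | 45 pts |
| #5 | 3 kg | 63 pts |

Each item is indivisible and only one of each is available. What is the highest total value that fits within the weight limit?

141 pts

Check high-value combinations within 14 kg:
- #2+#4+#5: weight 3+8+3=14, value 33+45+63=141
- #4+#5: weight 8+3=11, value 45+63=108
- #2+#5: weight 3+3=6, value 33+63=96
- #2+#4: weight 3+8=11, value 33+45=78
- #5: weight 3, value 63
Best: 141 pts.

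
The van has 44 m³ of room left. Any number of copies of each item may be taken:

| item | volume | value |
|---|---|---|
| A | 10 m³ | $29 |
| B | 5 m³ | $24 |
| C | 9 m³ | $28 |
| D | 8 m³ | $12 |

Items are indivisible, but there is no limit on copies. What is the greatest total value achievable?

$196

Best value-per-unit is B at 24/5; filling with it alone gives 8×24 = 192.
Optimal mix: 7×B + 1×C → volume 44, value 196.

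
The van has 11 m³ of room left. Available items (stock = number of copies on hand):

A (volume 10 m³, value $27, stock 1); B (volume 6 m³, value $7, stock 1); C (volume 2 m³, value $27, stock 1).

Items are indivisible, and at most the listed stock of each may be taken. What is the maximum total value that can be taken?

Top feasible selections:
- 1×B + 1×C: volume 8, value 34
- 1×C: volume 2, value 27
- 1×A: volume 10, value 27
Best: $34.

$34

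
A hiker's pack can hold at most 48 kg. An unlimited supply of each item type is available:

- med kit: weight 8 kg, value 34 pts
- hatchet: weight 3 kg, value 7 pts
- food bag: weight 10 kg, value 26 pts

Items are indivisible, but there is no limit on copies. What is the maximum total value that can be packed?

204 pts

Best value-per-unit is med kit at 34/8, and filling with it alone uses weight 6×8=48. No mix of the others beats 6×34 = 204.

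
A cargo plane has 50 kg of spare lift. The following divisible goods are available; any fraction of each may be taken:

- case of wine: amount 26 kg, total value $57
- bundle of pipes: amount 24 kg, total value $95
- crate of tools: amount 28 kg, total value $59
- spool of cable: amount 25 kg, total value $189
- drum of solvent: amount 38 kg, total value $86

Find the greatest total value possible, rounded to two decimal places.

286.26

Take in order of value per unit:
- spool of cable (189/25 per unit): all 25 → value 189, running total 189.00
- bundle of pipes (95/24 per unit): all 24 → value 95, running total 284.00
- drum of solvent (86/38 per unit): 1 of 38 → value 1×86/38 = 2.2632, running total 286.26
Total 286.26.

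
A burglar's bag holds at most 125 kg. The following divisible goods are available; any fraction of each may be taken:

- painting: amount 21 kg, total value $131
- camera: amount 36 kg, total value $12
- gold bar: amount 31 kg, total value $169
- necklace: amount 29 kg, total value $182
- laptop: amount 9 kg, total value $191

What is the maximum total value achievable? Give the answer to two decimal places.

684.67

Take in order of value per unit:
- laptop (191/9 per unit): all 9 → value 191, running total 191.00
- necklace (182/29 per unit): all 29 → value 182, running total 373.00
- painting (131/21 per unit): all 21 → value 131, running total 504.00
- gold bar (169/31 per unit): all 31 → value 169, running total 673.00
- camera (12/36 per unit): 35 of 36 → value 35×12/36 = 11.6667, running total 684.67
Total 684.67.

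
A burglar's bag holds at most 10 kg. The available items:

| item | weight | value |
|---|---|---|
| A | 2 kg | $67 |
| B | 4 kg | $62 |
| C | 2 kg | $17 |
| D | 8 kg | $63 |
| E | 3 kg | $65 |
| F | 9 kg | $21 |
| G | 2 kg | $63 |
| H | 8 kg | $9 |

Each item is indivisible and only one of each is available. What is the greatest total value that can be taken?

$212

Check high-value combinations within 10 kg:
- A+C+E+G: weight 2+2+3+2=9, value 67+17+65+63=212
- A+B+C+G: weight 2+4+2+2=10, value 67+62+17+63=209
- A+E+G: weight 2+3+2=7, value 67+65+63=195
Best: $212.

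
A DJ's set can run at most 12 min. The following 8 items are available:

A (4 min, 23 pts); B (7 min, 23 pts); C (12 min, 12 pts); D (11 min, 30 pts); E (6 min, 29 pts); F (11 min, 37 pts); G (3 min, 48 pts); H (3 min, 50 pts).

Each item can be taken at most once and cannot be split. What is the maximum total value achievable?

127 pts

Check high-value combinations within 12 min:
- E+G+H: duration 6+3+3=12, value 29+48+50=127
- A+G+H: duration 4+3+3=10, value 23+48+50=121
- G+H: duration 3+3=6, value 48+50=98
Best: 127 pts.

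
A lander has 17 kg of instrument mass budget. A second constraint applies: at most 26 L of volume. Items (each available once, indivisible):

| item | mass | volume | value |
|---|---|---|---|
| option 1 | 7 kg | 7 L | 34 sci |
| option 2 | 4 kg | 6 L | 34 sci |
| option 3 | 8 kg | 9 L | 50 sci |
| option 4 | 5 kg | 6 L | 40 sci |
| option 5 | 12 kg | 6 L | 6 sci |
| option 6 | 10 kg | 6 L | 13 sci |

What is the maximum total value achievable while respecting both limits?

124 sci

Feasible sets respecting both limits:
- option 2+option 3+option 4: mass 17, volume 21, value 124
- option 1+option 2+option 4: mass 16, volume 19, value 108
- option 3+option 4: mass 13, volume 15, value 90
Best: 124 sci.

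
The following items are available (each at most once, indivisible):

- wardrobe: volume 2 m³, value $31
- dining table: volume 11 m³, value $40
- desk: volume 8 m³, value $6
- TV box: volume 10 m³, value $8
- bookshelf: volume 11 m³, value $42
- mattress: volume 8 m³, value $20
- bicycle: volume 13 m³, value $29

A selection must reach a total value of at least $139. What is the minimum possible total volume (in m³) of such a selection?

37

Subsets with value ≥ 139, sorted by total volume:
- wardrobe+dining table+bookshelf+bicycle: volume 37, value 142
- wardrobe+dining table+desk+bookshelf+mattress: volume 40, value 139
Minimum volume: 37 m³.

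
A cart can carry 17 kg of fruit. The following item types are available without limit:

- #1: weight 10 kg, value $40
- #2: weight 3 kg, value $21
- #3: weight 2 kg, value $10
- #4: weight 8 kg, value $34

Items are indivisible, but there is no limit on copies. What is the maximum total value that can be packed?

$115

Best value-per-unit is #2 at 21/3; filling with it alone gives 5×21 = 105.
Optimal mix: 5×#2 + 1×#3 → weight 17, value 115.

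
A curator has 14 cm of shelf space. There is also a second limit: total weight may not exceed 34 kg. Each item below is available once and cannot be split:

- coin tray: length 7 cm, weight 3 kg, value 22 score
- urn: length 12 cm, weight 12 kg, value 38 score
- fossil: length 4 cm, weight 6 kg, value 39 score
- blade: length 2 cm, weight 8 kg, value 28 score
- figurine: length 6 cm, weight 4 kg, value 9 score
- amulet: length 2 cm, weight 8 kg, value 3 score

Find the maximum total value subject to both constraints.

89 score

Feasible sets respecting both limits:
- coin tray+fossil+blade: length 13, weight 17, value 89
- fossil+blade+figurine+amulet: length 14, weight 26, value 79
- fossil+blade+figurine: length 12, weight 18, value 76
- fossil+blade+amulet: length 8, weight 22, value 70
Best: 89 score.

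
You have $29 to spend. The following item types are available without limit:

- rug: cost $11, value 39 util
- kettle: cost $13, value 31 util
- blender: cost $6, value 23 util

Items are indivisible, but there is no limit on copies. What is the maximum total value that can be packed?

Best value-per-unit is blender at 23/6; filling with it alone gives 4×23 = 92.
Optimal mix: 1×rug + 3×blender → cost 29, value 108.

108 util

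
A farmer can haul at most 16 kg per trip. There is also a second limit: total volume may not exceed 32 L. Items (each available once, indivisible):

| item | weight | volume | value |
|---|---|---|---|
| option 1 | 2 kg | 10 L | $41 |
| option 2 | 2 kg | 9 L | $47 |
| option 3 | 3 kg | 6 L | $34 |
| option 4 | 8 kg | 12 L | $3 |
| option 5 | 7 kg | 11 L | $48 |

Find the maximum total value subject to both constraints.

Feasible sets respecting both limits:
- option 1+option 2+option 5: weight 11, volume 30, value 136
- option 2+option 3+option 5: weight 12, volume 26, value 129
- option 1+option 3+option 5: weight 12, volume 27, value 123
- option 1+option 2+option 3: weight 7, volume 25, value 122
Best: $136.

$136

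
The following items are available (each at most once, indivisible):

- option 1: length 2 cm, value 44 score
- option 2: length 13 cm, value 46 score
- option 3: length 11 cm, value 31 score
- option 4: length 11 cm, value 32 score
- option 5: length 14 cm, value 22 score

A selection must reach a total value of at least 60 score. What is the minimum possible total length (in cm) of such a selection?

13

Subsets with value ≥ 60, sorted by total length:
- option 1+option 4: length 13, value 76
- option 1+option 3: length 13, value 75
Minimum length: 13 cm.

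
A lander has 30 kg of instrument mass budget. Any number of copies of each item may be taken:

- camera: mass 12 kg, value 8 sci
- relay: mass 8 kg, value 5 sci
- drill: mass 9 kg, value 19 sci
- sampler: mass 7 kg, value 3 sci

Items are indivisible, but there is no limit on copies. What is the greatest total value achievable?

57 sci

Best value-per-unit is drill at 19/9, and filling with it alone uses mass 3×9=27. No mix of the others beats 3×19 = 57.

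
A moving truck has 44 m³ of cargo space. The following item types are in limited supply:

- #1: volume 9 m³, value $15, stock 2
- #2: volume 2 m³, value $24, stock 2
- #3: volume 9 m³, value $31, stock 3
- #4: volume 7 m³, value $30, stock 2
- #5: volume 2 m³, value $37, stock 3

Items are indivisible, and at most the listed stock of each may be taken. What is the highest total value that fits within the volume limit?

$282

Best selections within volume 44 and stock limits:
- 2×#2 + 3×#3 + 1×#4 + 3×#5: volume 44, value 282
- 2×#2 + 2×#3 + 2×#4 + 3×#5: volume 42, value 281
- 1×#1 + 2×#2 + 2×#3 + 1×#4 + 3×#5: volume 44, value 266
Best: $282.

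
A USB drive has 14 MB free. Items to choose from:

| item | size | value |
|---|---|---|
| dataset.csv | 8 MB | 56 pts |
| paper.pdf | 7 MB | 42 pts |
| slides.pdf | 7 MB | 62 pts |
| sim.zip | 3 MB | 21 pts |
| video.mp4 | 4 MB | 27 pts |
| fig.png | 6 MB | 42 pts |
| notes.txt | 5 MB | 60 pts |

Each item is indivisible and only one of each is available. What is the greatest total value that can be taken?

Check high-value combinations within 14 MB:
- sim.zip+fig.png+notes.txt: size 3+6+5=14, value 21+42+60=123
- slides.pdf+notes.txt: size 7+5=12, value 62+60=122
- dataset.csv+notes.txt: size 8+5=13, value 56+60=116
Best: 123 pts.

123 pts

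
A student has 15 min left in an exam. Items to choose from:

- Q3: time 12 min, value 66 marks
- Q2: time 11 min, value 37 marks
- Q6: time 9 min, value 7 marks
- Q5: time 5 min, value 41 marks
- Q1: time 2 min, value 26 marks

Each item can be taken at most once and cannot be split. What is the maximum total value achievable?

92 marks

This is a 0/1 knapsack; check combinations near the capacity.
- Q3+Q1: time 12+2=14, value 66+26=92
- Q5+Q1: time 5+2=7, value 41+26=67
- Q3: time 12, value 66
- Q2+Q1: time 11+2=13, value 37+26=63
Best: 92 marks.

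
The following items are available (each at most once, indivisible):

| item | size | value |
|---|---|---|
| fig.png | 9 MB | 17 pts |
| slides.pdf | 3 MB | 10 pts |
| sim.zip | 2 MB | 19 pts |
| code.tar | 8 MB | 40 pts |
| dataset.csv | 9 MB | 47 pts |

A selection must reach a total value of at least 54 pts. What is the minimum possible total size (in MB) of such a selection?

Subsets with value ≥ 54, sorted by total size:
- sim.zip+code.tar: size 10, value 59
- sim.zip+dataset.csv: size 11, value 66
- slides.pdf+dataset.csv: size 12, value 57
Minimum size: 10 MB.

10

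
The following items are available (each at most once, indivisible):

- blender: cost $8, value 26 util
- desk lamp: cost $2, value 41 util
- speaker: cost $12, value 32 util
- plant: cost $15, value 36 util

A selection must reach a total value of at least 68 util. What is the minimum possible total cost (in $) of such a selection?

Subsets with value ≥ 68, sorted by total cost:
- desk lamp+speaker: cost 14, value 73
- desk lamp+plant: cost 17, value 77
Minimum cost: 14 $.

14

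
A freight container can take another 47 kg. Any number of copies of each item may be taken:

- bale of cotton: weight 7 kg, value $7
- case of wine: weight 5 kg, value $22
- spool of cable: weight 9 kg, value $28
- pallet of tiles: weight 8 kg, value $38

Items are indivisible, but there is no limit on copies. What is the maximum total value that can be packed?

Best value-per-unit is pallet of tiles at 38/8; filling with it alone gives 5×38 = 190.
Optimal mix: 3×case of wine + 4×pallet of tiles → weight 47, value 218.

$218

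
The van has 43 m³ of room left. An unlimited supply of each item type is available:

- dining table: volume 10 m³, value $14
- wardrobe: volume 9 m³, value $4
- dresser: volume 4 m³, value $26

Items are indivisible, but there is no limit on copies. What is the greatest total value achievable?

$260

Best value-per-unit is dresser at 26/4, and filling with it alone uses volume 10×4=40. No mix of the others beats 10×26 = 260.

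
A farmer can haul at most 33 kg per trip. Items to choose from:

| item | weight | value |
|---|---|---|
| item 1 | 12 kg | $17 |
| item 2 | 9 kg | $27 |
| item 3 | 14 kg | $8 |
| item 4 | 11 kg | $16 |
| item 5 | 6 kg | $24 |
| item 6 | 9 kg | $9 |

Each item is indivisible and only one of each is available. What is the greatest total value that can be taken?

$68

Check high-value combinations within 33 kg:
- item 1+item 2+item 5: weight 12+9+6=27, value 17+27+24=68
- item 2+item 4+item 5: weight 9+11+6=26, value 27+16+24=67
- item 2+item 5+item 6: weight 9+6+9=24, value 27+24+9=60
- item 1+item 2+item 4: weight 12+9+11=32, value 17+27+16=60
- item 2+item 3+item 5: weight 9+14+6=29, value 27+8+24=59
Best: $68.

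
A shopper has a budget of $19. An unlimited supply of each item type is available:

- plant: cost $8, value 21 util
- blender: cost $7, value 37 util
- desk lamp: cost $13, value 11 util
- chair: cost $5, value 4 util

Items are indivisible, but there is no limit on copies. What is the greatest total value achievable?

78 util

Best value-per-unit is blender at 37/7; filling with it alone gives 2×37 = 74.
Optimal mix: 2×blender + 1×chair → cost 19, value 78.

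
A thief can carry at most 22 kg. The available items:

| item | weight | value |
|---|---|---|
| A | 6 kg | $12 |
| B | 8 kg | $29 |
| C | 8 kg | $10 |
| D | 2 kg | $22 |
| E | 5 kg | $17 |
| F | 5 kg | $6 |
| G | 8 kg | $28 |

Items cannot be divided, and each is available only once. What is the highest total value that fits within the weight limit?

This is a 0/1 knapsack; check combinations near the capacity.
- A+B+D+E: weight 6+8+2+5=21, value 12+29+22+17=80
- B+D+G: weight 8+2+8=18, value 29+22+28=79
- A+D+E+G: weight 6+2+5+8=21, value 12+22+17+28=79
- B+D+E+F: weight 8+2+5+5=20, value 29+22+17+6=74
Best: $80.

$80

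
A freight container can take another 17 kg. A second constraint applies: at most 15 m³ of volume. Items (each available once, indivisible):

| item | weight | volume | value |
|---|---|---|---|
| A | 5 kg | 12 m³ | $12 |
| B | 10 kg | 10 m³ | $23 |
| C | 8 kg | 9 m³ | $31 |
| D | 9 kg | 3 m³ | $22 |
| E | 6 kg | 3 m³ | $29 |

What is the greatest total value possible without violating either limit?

Feasible sets respecting both limits:
- C+E: weight 14, volume 12, value 60
- C+D: weight 17, volume 12, value 53
- B+E: weight 16, volume 13, value 52
- D+E: weight 15, volume 6, value 51
Best: $60.

$60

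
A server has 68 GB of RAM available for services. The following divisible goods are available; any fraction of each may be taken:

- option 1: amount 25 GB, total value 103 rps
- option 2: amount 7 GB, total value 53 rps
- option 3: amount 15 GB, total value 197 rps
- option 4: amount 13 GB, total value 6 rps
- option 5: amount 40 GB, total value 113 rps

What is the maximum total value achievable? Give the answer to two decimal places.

Take in order of value per unit:
- option 3 (197/15 per unit): all 15 → value 197, running total 197.00
- option 2 (53/7 per unit): all 7 → value 53, running total 250.00
- option 1 (103/25 per unit): all 25 → value 103, running total 353.00
- option 5 (113/40 per unit): 21 of 40 → value 21×113/40 = 59.3250, running total 412.33
Total 412.33.

412.33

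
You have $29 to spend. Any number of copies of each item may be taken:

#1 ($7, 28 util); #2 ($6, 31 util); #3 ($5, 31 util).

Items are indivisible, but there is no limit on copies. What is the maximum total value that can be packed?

Best value-per-unit is #3 at 31/5; filling with it alone gives 5×31 = 155.
Optimal mix: 4×#2 + 1×#3 → cost 29, value 155.

155 util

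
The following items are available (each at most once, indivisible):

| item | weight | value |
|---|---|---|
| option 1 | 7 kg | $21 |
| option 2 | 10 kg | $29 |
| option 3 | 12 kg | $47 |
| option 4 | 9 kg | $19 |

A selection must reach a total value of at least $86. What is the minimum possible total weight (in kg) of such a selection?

Subsets with value ≥ 86, sorted by total weight:
- option 1+option 3+option 4: weight 28, value 87
- option 1+option 2+option 3: weight 29, value 97
- option 2+option 3+option 4: weight 31, value 95
Minimum weight: 28 kg.

28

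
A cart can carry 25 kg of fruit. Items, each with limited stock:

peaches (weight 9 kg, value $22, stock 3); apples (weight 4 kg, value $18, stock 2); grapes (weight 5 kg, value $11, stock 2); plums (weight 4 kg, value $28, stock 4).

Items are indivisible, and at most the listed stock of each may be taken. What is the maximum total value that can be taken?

Best selections within weight 25 and stock limits:
- 2×apples + 4×plums: weight 24, value 148
- 1×apples + 1×grapes + 4×plums: weight 25, value 141
- 1×peaches + 4×plums: weight 25, value 134
Best: $148.

$148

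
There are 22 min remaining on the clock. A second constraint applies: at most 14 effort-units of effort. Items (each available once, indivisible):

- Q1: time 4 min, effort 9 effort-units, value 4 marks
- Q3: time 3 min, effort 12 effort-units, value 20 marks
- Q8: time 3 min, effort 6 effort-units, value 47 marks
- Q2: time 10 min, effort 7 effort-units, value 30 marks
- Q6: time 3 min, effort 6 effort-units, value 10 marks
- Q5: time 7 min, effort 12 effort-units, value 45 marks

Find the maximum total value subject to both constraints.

Feasible sets respecting both limits:
- Q8+Q2: time 13, effort 13, value 77
- Q8+Q6: time 6, effort 12, value 57
- Q8: time 3, effort 6, value 47
Best: 77 marks.

77 marks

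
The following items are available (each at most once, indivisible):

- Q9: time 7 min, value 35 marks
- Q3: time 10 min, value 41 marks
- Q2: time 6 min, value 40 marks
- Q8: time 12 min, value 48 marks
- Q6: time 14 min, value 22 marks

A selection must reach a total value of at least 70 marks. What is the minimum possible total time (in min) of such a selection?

13

Subsets with value ≥ 70, sorted by total time:
- Q9+Q2: time 13, value 75
- Q3+Q2: time 16, value 81
Minimum time: 13 min.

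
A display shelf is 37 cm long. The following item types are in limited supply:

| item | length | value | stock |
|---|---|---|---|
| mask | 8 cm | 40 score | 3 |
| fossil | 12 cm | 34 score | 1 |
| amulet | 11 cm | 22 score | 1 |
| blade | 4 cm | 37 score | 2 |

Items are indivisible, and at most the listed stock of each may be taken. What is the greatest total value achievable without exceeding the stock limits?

Top feasible selections:
- 3×mask + 2×blade: length 32, value 194
- 2×mask + 1×fossil + 2×blade: length 36, value 188
Best: 194 score.

194 score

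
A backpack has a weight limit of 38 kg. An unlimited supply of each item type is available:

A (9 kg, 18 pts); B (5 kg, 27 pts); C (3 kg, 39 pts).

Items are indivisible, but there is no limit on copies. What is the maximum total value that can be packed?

Best value-per-unit is C at 39/3, and filling with it alone uses weight 12×3=36. No mix of the others beats 12×39 = 468.

468 pts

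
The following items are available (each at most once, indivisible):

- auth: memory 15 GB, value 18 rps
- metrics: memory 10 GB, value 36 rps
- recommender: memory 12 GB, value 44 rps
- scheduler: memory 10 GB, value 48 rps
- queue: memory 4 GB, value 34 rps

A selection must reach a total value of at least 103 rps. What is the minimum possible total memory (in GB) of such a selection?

Subsets with value ≥ 103, sorted by total memory:
- metrics+scheduler+queue: memory 24, value 118
- recommender+scheduler+queue: memory 26, value 126
- metrics+recommender+queue: memory 26, value 114
Minimum memory: 24 GB.

24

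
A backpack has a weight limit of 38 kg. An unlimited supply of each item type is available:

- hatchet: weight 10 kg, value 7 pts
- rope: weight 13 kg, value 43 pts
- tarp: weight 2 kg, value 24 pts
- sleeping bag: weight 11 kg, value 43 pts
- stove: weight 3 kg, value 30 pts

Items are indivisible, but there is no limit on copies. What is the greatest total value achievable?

Best value-per-unit is tarp at 24/2, and filling with it alone uses weight 19×2=38. No mix of the others beats 19×24 = 456.

456 pts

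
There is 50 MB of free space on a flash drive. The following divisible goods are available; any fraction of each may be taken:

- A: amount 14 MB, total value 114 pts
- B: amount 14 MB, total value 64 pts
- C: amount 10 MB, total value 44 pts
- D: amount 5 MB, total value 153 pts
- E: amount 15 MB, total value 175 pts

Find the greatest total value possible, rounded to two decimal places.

Take in order of value per unit:
- D (153/5 per unit): all 5 → value 153, running total 153.00
- E (175/15 per unit): all 15 → value 175, running total 328.00
- A (114/14 per unit): all 14 → value 114, running total 442.00
- B (64/14 per unit): all 14 → value 64, running total 506.00
- C (44/10 per unit): 2 of 10 → value 2×44/10 = 8.8000, running total 514.80
Total 514.80.

514.80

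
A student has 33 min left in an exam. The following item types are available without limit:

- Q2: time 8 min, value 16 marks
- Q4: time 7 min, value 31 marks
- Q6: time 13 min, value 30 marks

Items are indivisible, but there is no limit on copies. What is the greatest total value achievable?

124 marks

Best value-per-unit is Q4 at 31/7, and filling with it alone uses time 4×7=28. No mix of the others beats 4×31 = 124.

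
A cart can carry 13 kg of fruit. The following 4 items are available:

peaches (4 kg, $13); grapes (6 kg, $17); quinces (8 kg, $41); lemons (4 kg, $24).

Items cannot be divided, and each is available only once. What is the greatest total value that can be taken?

Check high-value combinations within 13 kg:
- quinces+lemons: weight 8+4=12, value 41+24=65
- peaches+quinces: weight 4+8=12, value 13+41=54
- quinces: weight 8, value 41
- grapes+lemons: weight 6+4=10, value 17+24=41
- peaches+lemons: weight 4+4=8, value 13+24=37
Best: $65.

$65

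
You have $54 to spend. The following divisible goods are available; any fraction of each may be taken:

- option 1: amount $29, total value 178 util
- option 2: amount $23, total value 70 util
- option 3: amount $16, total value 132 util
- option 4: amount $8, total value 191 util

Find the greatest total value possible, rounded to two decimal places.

504.04

Take in order of value per unit:
- option 4 (191/8 per unit): all 8 → value 191, running total 191.00
- option 3 (132/16 per unit): all 16 → value 132, running total 323.00
- option 1 (178/29 per unit): all 29 → value 178, running total 501.00
- option 2 (70/23 per unit): 1 of 23 → value 1×70/23 = 3.0435, running total 504.04
Total 504.04.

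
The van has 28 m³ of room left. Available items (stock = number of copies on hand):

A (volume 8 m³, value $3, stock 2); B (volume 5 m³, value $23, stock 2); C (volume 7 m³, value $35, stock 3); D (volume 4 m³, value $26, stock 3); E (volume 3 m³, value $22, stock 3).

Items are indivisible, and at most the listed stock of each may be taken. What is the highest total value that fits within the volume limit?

Top feasible selections:
- 1×C + 3×D + 3×E: volume 28, value 179
- 2×B + 3×D + 2×E: volume 28, value 168
- 1×B + 3×D + 3×E: volume 26, value 167
Best: $179.

$179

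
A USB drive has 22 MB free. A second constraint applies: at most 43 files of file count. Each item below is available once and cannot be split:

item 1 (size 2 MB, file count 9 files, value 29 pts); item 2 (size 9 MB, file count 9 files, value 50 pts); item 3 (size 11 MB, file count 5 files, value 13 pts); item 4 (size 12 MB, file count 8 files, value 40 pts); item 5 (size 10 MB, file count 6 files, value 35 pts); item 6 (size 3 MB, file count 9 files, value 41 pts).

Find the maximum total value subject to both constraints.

126 pts

Feasible sets respecting both limits:
- item 2+item 5+item 6: size 22, file count 24, value 126
- item 1+item 2+item 6: size 14, file count 27, value 120
- item 1+item 2+item 5: size 21, file count 24, value 114
Best: 126 pts.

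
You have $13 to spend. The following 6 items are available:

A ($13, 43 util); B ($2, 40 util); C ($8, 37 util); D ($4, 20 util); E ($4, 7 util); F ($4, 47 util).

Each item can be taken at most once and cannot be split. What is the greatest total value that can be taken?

107 util

Check high-value combinations within $13:
- B+D+F: cost 2+4+4=10, value 40+20+47=107
- B+E+F: cost 2+4+4=10, value 40+7+47=94
- B+F: cost 2+4=6, value 40+47=87
Best: 107 util.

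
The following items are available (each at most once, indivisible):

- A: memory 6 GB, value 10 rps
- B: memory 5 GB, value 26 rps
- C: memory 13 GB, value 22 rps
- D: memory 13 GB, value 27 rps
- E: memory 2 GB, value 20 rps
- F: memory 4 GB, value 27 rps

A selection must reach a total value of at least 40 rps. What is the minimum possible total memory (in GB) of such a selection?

6

Subsets with value ≥ 40, sorted by total memory:
- E+F: memory 6, value 47
- B+E: memory 7, value 46
Minimum memory: 6 GB.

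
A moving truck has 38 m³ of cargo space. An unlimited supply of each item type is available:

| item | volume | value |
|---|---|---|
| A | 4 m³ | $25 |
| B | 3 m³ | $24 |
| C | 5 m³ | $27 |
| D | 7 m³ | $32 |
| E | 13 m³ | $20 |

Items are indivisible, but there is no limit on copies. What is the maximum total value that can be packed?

Best value-per-unit is B at 24/3; filling with it alone gives 12×24 = 288.
Optimal mix: 11×B + 1×C → volume 38, value 291.

$291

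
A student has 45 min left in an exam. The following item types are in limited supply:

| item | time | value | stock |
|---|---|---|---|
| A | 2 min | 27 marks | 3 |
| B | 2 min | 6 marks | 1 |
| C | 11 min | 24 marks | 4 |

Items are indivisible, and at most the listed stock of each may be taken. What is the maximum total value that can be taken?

159 marks

Best selections within time 45 and stock limits:
- 3×A + 1×B + 3×C: time 41, value 159
- 3×A + 3×C: time 39, value 153
- 3×A + 1×B + 2×C: time 30, value 135
Best: 159 marks.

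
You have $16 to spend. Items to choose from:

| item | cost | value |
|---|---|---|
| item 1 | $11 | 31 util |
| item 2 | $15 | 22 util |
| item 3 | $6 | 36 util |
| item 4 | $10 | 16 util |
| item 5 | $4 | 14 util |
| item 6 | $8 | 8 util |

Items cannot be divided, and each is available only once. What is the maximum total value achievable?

Check high-value combinations within $16:
- item 3+item 4: cost 6+10=16, value 36+16=52
- item 3+item 5: cost 6+4=10, value 36+14=50
- item 1+item 5: cost 11+4=15, value 31+14=45
- item 3+item 6: cost 6+8=14, value 36+8=44
Best: 52 util.

52 util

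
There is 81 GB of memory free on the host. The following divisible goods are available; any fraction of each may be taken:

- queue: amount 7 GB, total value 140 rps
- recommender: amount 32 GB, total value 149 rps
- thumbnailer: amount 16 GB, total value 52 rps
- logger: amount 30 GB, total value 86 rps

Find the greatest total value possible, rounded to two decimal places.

415.53

Take in order of value per unit:
- queue (140/7 per unit): all 7 → value 140, running total 140.00
- recommender (149/32 per unit): all 32 → value 149, running total 289.00
- thumbnailer (52/16 per unit): all 16 → value 52, running total 341.00
- logger (86/30 per unit): 26 of 30 → value 26×86/30 = 74.5333, running total 415.53
Total 415.53.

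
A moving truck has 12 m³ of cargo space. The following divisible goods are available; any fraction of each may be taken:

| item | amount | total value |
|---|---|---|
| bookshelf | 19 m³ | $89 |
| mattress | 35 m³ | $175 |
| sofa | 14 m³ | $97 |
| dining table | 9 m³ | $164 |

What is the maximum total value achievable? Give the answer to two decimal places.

Take in order of value per unit:
- dining table (164/9 per unit): all 9 → value 164, running total 164.00
- sofa (97/14 per unit): 3 of 14 → value 3×97/14 = 20.7857, running total 184.79
Total 184.79.

184.79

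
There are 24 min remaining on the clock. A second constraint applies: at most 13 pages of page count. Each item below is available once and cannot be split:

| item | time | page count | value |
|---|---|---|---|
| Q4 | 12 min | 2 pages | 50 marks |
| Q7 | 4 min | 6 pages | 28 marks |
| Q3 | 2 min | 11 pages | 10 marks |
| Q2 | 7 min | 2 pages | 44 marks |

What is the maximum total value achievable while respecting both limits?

122 marks

Feasible sets respecting both limits:
- Q4+Q7+Q2: time 23, page count 10, value 122
- Q4+Q2: time 19, page count 4, value 94
- Q4+Q7: time 16, page count 8, value 78
Best: 122 marks.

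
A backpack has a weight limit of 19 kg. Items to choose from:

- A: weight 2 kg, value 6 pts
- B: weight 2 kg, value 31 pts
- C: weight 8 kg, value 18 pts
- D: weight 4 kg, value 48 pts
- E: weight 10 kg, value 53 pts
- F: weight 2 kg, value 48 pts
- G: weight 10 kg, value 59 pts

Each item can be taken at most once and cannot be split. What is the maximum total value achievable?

186 pts

Check high-value combinations within 19 kg:
- B+D+F+G: weight 2+4+2+10=18, value 31+48+48+59=186
- B+D+E+F: weight 2+4+10+2=18, value 31+48+53+48=180
- A+D+F+G: weight 2+4+2+10=18, value 6+48+48+59=161
- D+F+G: weight 4+2+10=16, value 48+48+59=155
Best: 186 pts.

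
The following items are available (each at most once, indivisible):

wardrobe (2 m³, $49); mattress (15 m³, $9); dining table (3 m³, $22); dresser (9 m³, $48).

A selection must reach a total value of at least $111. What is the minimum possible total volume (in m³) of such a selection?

Subsets with value ≥ 111, sorted by total volume:
- wardrobe+dining table+dresser: volume 14, value 119
- wardrobe+mattress+dining table+dresser: volume 29, value 128
Minimum volume: 14 m³.

14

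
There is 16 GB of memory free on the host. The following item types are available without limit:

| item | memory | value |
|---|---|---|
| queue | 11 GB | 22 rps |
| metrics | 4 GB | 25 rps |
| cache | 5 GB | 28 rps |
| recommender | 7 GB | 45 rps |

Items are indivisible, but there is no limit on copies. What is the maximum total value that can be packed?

Best value-per-unit is recommender at 45/7; filling with it alone gives 2×45 = 90.
Optimal mix: 4×metrics → memory 16, value 100.

100 rps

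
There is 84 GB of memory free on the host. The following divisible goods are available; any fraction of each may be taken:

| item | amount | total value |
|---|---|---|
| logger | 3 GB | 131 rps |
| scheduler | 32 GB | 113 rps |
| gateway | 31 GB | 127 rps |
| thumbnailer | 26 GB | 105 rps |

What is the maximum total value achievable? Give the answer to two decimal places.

Take in order of value per unit:
- logger (131/3 per unit): all 3 → value 131, running total 131.00
- gateway (127/31 per unit): all 31 → value 127, running total 258.00
- thumbnailer (105/26 per unit): all 26 → value 105, running total 363.00
- scheduler (113/32 per unit): 24 of 32 → value 24×113/32 = 84.7500, running total 447.75
Total 447.75.

447.75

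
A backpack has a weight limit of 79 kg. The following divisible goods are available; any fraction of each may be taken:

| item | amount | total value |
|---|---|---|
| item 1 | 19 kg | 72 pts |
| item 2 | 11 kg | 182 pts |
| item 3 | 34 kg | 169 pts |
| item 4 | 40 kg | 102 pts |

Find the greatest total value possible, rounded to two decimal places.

Take in order of value per unit:
- item 2 (182/11 per unit): all 11 → value 182, running total 182.00
- item 3 (169/34 per unit): all 34 → value 169, running total 351.00
- item 1 (72/19 per unit): all 19 → value 72, running total 423.00
- item 4 (102/40 per unit): 15 of 40 → value 15×102/40 = 38.2500, running total 461.25
Total 461.25.

461.25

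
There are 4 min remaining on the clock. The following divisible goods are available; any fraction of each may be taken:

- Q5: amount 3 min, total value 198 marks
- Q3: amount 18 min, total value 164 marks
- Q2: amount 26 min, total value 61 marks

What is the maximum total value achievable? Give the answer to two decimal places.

Take in order of value per unit:
- Q5 (198/3 per unit): all 3 → value 198, running total 198.00
- Q3 (164/18 per unit): 1 of 18 → value 1×164/18 = 9.1111, running total 207.11
Total 207.11.

207.11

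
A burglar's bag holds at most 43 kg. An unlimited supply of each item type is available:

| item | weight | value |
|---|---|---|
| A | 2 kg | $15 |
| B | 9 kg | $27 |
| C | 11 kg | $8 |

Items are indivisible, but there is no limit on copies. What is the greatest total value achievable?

$315

Best value-per-unit is A at 15/2, and filling with it alone uses weight 21×2=42. No mix of the others beats 21×15 = 315.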